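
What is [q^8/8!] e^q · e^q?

256

The EGF product rule gives c_8 = Σ_{k_1+k_2=8} C(8; k_1,k_2) · ∏ g_i(k_i), where e^q gives (1)^k; e^q gives (1)^k.
g_1(k) for k = 0…8: 1, 1, 1, 1, 1, 1, 1, 1, 1.
g_2(k) for k = 0…8: 1, 1, 1, 1, 1, 1, 1, 1, 1.
c_8 = Σ_k C(8,k)·g_1(k)·g_2(8−k) = 1·1·1 + 8·1·1 + 28·1·1 + 56·1·1 + 70·1·1 + 56·1·1 + 28·1·1 + 8·1·1 + 1·1·1 = 1 + 8 + 28 + 56 + 70 + 56 + 28 + 8 + 1 = 256.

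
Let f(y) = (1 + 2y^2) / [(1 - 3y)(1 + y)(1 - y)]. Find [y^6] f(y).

1002

Partial fractions give a closed form: a_n = (11/8)·3^n + (3/8)·(-1)^n + (-3/4)·1^n.
At n = 6: a_6 = 1002.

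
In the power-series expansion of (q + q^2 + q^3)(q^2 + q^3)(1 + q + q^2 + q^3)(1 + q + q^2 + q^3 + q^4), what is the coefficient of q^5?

9

(q + q^2 + q^3) has coefficients 0,1,1,1 for degrees 0…3.
(q^2 + q^3) has coefficients 0,0,1,1,0,0 for degrees 0…5.
Multiplying by (1 + q + q^2 + q^3) gives running coefficients 0,0,1,2,2,2 for degrees 0…5.
Finally multiplying by (1 + q + q^2 + q^3 + q^4), the product of all factors after the first has coefficients 0,0,1,3,5,7 for degrees 0…5.
[q^5] = 1·5 + 1·3 + 1·1 = 9.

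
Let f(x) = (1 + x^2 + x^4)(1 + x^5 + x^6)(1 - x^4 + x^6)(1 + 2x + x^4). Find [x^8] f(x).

(1 + x^2 + x^4) has coefficients 1,0,1,0,1 for degrees 0…4.
(1 + x^5 + x^6) has coefficients 1,0,0,0,0,1,1,0,0 for degrees 0…8.
Multiplying by (1 - x^4 + x^6) gives running coefficients 1,0,0,0,-1,1,2,0,0 for degrees 0…8.
Finally multiplying by (1 + 2x + x^4), the product of all factors after the first has coefficients 1,2,0,0,0,-1,4,4,-1 for degrees 0…8.
[x^8] = 1·(-1) + 1·4 + 1·0 = 3.

3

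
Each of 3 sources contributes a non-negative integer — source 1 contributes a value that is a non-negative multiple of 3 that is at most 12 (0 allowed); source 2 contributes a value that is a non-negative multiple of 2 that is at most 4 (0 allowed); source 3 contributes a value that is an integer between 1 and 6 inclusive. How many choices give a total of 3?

The generating function for the choices is (1 + y^3 + y^6 + y^9 + y^12)·(1 + y^2 + y^4)·(y + y^2 + y^3 + y^4 + y^5 + y^6); the count is [y^3].
(1 + y^3 + y^6 + y^9 + y^12) has coefficients 1,0,0,1 for degrees 0…3.
(1 + y^2 + y^4) has coefficients 1,0,1,0 for degrees 0…3.
Finally multiplying by (y + y^2 + y^3 + y^4 + y^5 + y^6), the product of all factors after the first has coefficients 0,1,1,2 for degrees 0…3.
[y^3] = 1·2 + 1·0 = 2.

2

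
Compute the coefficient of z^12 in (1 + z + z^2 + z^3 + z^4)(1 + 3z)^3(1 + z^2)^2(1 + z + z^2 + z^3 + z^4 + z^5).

587

(1 + z + z^2 + z^3 + z^4) has coefficients 1,1,1,1,1 for degrees 0…4.
(1 + 3z)^3 has coefficients 1,9,27,27,0,0,0,0,0,0,0,0,0 for degrees 0…12.
Multiplying by (1 + z^2)^2 gives running coefficients 1,9,29,45,55,63,27,27,0,0,0,0,0 for degrees 0…12.
Finally multiplying by (1 + z + z^2 + z^3 + z^4 + z^5), the product of all factors after the first has coefficients 1,10,39,84,139,202,228,246,217,172,117,54,27 for degrees 0…12.
[z^12] = 1·27 + 1·54 + 1·117 + 1·172 + 1·217 = 587.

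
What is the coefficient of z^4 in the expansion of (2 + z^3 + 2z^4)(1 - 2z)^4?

26

(2 + z^3 + 2z^4) has coefficients 2,0,0,1,2 for degrees 0…4.
(1 - 2z)^4 has coefficients 1,-8,24,-32,16 for degrees 0…4.
[z^4] = 2·16 + 1·(-8) + 2·1 = 26.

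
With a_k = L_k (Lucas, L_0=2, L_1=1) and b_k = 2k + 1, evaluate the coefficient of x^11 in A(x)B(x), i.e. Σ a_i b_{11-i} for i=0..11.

2176

Write out a_i and b_{11-i} for i = 0,…,11 and sum the products.
Σ = 2·23 + 1·21 + 3·19 + 4·17 + 7·15 + 11·13 + 18·11 + 29·9 + 47·7 + 76·5 + 123·3 + 199·1 = 2176.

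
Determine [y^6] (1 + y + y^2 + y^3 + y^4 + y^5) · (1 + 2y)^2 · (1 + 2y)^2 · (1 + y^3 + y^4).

(1 + y + y^2 + y^3 + y^4 + y^5) has coefficients 1,1,1,1,1,1 for degrees 0…5.
(1 + 2y)^2 has coefficients 1,4,4,0,0,0,0 for degrees 0…6.
Multiplying by (1 + 2y)^2 gives running coefficients 1,8,24,32,16,0,0 for degrees 0…6.
Finally multiplying by (1 + y^3 + y^4), the product of all factors after the first has coefficients 1,8,24,33,25,32,56 for degrees 0…6.
[y^6] = 1·56 + 1·32 + 1·25 + 1·33 + 1·24 + 1·8 = 178.

178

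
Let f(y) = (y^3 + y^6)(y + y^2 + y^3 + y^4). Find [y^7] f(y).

2

(y^3 + y^6) has coefficients 0,0,0,1,0,0,1 for degrees 0…6.
(y + y^2 + y^3 + y^4) has coefficients 0,1,1,1,1,0,0,0 for degrees 0…7.
[y^7] = 1·1 + 1·1 = 2.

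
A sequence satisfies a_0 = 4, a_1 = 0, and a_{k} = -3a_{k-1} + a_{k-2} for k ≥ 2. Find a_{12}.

The ordinary generating function has denominator 1 + 3z - z^2.
Iterating the recurrence: a_0,…,a_{12} = 4, 0, 4, -12, 40, -132, 436, -1440, 4756, -15708, 51880, -171348, 565924.

565924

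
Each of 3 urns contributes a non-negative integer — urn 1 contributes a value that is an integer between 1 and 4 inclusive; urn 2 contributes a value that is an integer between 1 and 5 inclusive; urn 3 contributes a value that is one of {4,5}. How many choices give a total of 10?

The generating function for the choices is (x + x² + x³ + x⁴)·(x + x² + x³ + x⁴ + x⁵)·(x⁴ + x⁵); the count is [x¹⁰].
(x + x² + x³ + x⁴) has coefficients 0,1,1,1,1 for degrees 0…4.
(x + x² + x³ + x⁴ + x⁵) has coefficients 0,1,1,1,1,1,0,0,0,0,0 for degrees 0…10.
Finally multiplying by (x⁴ + x⁵), the product of all factors after the first has coefficients 0,0,0,0,0,1,2,2,2,2,1 for degrees 0…10.
[x¹⁰] = 1·2 + 1·2 + 1·2 + 1·2 = 8.

8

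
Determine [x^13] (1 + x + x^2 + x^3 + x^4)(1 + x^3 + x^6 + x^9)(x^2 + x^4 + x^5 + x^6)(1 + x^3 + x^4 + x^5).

(1 + x + x^2 + x^3 + x^4) has coefficients 1,1,1,1,1 for degrees 0…4.
(1 + x^3 + x^6 + x^9) has coefficients 1,0,0,1,0,0,1,0,0,1,0,0,0,0 for degrees 0…13.
Multiplying by (x^2 + x^4 + x^5 + x^6) gives running coefficients 0,0,1,0,1,2,1,1,2,1,1,2,1,1 for degrees 0…13.
Finally multiplying by (1 + x^3 + x^4 + x^5), the product of all factors after the first has coefficients 0,0,1,0,1,3,2,3,5,5,5,6,5,5 for degrees 0…13.
[x^13] = 1·5 + 1·5 + 1·6 + 1·5 + 1·5 = 26.

26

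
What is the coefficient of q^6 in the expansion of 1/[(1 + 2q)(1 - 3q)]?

Partial fractions give a closed form: a_n = (2/5)·(-2)^n + (3/5)·3^n.
At n = 6: a_6 = 463.

463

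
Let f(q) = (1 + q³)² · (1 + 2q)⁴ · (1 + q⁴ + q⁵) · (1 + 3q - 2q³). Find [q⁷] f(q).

323

(1 + q³)² has coefficients 1,0,0,2,0,0,1 for degrees 0…6.
(1 + 2q)⁴ has coefficients 1,8,24,32,16,0,0,0 for degrees 0…7.
Multiplying by (1 + q⁴ + q⁵) gives running coefficients 1,8,24,32,17,9,32,56 for degrees 0…7.
Finally multiplying by (1 + 3q - 2q³), the product of all factors after the first has coefficients 1,11,48,102,97,12,-5,118 for degrees 0…7.
[q⁷] = 1·118 + 2·97 + 1·11 = 323.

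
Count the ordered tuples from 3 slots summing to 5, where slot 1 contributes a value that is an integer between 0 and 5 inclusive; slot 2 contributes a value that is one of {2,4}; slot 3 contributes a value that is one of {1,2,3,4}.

4

The generating function for the choices is (1 + z + z² + z³ + z⁴ + z⁵)·(z² + z⁴)·(z + z² + z³ + z⁴); the count is [z⁵].
(1 + z + z² + z³ + z⁴ + z⁵) has coefficients 1,1,1,1,1,1 for degrees 0…5.
(z² + z⁴) has coefficients 0,0,1,0,1,0 for degrees 0…5.
Finally multiplying by (z + z² + z³ + z⁴), the product of all factors after the first has coefficients 0,0,0,1,1,2 for degrees 0…5.
[z⁵] = 1·2 + 1·1 + 1·1 + 1·0 + 1·0 + 1·0 = 4.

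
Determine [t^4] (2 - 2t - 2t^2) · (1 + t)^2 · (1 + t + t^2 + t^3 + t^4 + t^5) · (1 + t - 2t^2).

-14

(2 - 2t - 2t^2) has coefficients 2,-2,-2 for degrees 0…2.
(1 + t)^2 has coefficients 1,2,1,0,0 for degrees 0…4.
Multiplying by (1 + t + t^2 + t^3 + t^4 + t^5) gives running coefficients 1,3,4,4,4 for degrees 0…4.
Finally multiplying by (1 + t - 2t^2), the product of all factors after the first has coefficients 1,4,5,2,0 for degrees 0…4.
[t^4] = 2·0 − 2·2 − 2·5 = -14.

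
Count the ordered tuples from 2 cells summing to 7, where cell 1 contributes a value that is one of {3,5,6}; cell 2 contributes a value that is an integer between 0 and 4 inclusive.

The generating function for the choices is (q³ + q⁵ + q⁶)·(1 + q + q² + q³ + q⁴); the count is [q⁷].
(q³ + q⁵ + q⁶) has coefficients 0,0,0,1,0,1,1 for degrees 0…6.
(1 + q + q² + q³ + q⁴) has coefficients 1,1,1,1,1,0,0,0 for degrees 0…7.
[q⁷] = 1·1 + 1·1 + 1·1 = 3.

3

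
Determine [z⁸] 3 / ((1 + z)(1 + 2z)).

1533

The denominator gives the recurrence a_n = −3a_(n−1) − 2a_(n−2) for n ≥ 2; the numerator fixes a_0 = 3, a_1 = -9.
Iterating: 3, -9, 21, -45, 93, -189, 381, -765, 1533, so a_8 = 1533.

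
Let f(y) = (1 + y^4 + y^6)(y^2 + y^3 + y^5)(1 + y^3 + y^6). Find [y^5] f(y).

(1 + y^4 + y^6) has coefficients 1,0,0,0,1,0 for degrees 0…5.
(y^2 + y^3 + y^5) has coefficients 0,0,1,1,0,1 for degrees 0…5.
Finally multiplying by (1 + y^3 + y^6), the product of all factors after the first has coefficients 0,0,1,1,0,2 for degrees 0…5.
[y^5] = 1·2 + 1·0 = 2.

2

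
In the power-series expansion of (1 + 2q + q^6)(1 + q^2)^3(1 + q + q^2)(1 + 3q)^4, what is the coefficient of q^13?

(1 + 2q + q^6) has coefficients 1,2,0,0,0,0,1 for degrees 0…6.
(1 + q^2)^3 has coefficients 1,0,3,0,3,0,1,0,0,0,0,0,0,0 for degrees 0…13.
Multiplying by (1 + q + q^2) gives running coefficients 1,1,4,3,6,3,4,1,1,0,0,0,0,0 for degrees 0…13.
Finally multiplying by (1 + 3q)^4, the product of all factors after the first has coefficients 1,13,70,213,447,750,1012,1102,1039,741,486,189,81,0 for degrees 0…13.
[q^13] = 1·0 + 2·81 + 1·1102 = 1264.

1264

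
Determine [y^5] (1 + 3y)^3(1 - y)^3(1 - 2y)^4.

-546

(1 + 3y)^3 has coefficients 1,9,27,27 for degrees 0…3.
(1 - y)^3 has coefficients 1,-3,3,-1,0,0 for degrees 0…5.
Finally multiplying by (1 - 2y)^4, the product of all factors after the first has coefficients 1,-11,51,-129,192,-168 for degrees 0…5.
[y^5] = 1·(-168) + 9·192 + 27·(-129) + 27·51 = -546.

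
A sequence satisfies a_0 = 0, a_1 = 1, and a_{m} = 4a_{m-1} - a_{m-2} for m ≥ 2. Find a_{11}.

564719

The ordinary generating function has denominator 1 - 4x + x^2.
Iterating the recurrence: a_0,…,a_{11} = 0, 1, 4, 15, 56, 209, 780, 2911, 10864, 40545, 151316, 564719.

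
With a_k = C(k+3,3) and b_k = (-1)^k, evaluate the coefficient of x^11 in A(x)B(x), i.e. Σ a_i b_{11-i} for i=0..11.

203

This is [x^11] in the product of the two ordinary generating functions.
Σ = 1·(-1) + 4·1 + 10·(-1) + 20·1 + 35·(-1) + 56·1 + 84·(-1) + 120·1 + 165·(-1) + 220·1 + 286·(-1) + 364·1 = 203.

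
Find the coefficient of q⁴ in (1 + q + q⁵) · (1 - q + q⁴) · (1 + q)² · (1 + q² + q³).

(1 + q + q⁵) has coefficients 1,1,0,0,0 for degrees 0…4.
(1 - q + q⁴) has coefficients 1,-1,0,0,1 for degrees 0…4.
Multiplying by (1 + q)² gives running coefficients 1,1,-1,-1,1 for degrees 0…4.
Finally multiplying by (1 + q² + q³), the product of all factors after the first has coefficients 1,1,0,1,1 for degrees 0…4.
[q⁴] = 1·1 + 1·1 = 2.

2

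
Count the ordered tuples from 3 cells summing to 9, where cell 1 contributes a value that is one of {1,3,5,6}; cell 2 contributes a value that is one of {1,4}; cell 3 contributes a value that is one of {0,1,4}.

2

The generating function for the choices is (t + t^3 + t^5 + t^6)·(t + t^4)·(1 + t + t^4); the count is [t^9].
(t + t^3 + t^5 + t^6) has coefficients 0,1,0,1,0,1,1 for degrees 0…6.
(t + t^4) has coefficients 0,1,0,0,1,0,0,0,0,0 for degrees 0…9.
Finally multiplying by (1 + t + t^4), the product of all factors after the first has coefficients 0,1,1,0,1,2,0,0,1,0 for degrees 0…9.
[t^9] = 1·1 + 1·0 + 1·1 + 1·0 = 2.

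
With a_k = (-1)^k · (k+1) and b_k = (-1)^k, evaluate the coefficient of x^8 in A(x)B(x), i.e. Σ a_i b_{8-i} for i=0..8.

The convolution is the x^8 coefficient of A(x)B(x).
Σ = 1·1 − 2·(-1) + 3·1 − 4·(-1) + 5·1 − 6·(-1) + 7·1 − 8·(-1) + 9·1 = 45.

45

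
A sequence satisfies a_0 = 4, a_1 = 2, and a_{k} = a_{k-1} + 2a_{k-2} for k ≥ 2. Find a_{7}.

The ordinary generating function has denominator 1 - q - 2q^2.
Iterating the recurrence: a_0,…,a_{7} = 4, 2, 10, 14, 34, 62, 130, 254.

254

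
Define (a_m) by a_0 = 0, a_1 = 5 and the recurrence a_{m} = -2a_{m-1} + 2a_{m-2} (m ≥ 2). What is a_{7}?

1640

The ordinary generating function has denominator 1 + 2q - 2q^2.
Iterating the recurrence: a_0,…,a_{7} = 0, 5, -10, 30, -80, 220, -600, 1640.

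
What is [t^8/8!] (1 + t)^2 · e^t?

The EGF product rule gives c_8 = Σ_{k_1+k_2=8} C(8; k_1,k_2) · ∏ g_i(k_i), where (1+t)^2 gives the falling factorial (2)_k; e^t gives (1)^k.
g_1(k) for k = 0…8: 1, 2, 2, 0, 0, 0, 0, 0, 0.
g_2(k) for k = 0…8: 1, 1, 1, 1, 1, 1, 1, 1, 1.
c_8 = Σ_k C(8,k)·g_1(k)·g_2(8−k) = 1·1·1 + 8·2·1 + 28·2·1 = 1 + 16 + 56 = 73.

73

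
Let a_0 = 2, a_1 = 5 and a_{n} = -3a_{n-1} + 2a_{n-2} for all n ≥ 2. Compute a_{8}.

-24343

The ordinary generating function has denominator 1 + 3q - 2q^2.
Iterating the recurrence: a_0,…,a_{8} = 2, 5, -11, 43, -151, 539, -1919, 6835, -24343.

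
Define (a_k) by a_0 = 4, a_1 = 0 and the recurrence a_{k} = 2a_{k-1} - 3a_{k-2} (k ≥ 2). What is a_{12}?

3156

The ordinary generating function has denominator 1 - 2x + 3x^2.
Iterating the recurrence: a_0,…,a_{12} = 4, 0, -12, -24, -12, 48, 132, 120, -156, -672, -876, 264, 3156.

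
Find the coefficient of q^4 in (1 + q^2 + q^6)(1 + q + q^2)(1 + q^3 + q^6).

2

(1 + q^2 + q^6) has coefficients 1,0,1,0,0 for degrees 0…4.
(1 + q + q^2) has coefficients 1,1,1,0,0 for degrees 0…4.
Finally multiplying by (1 + q^3 + q^6), the product of all factors after the first has coefficients 1,1,1,1,1 for degrees 0…4.
[q^4] = 1·1 + 1·1 = 2.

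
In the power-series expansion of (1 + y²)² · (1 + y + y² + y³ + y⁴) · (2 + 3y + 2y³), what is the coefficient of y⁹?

(1 + y²)² has coefficients 1,0,2,0,1 for degrees 0…4.
(1 + y + y² + y³ + y⁴) has coefficients 1,1,1,1,1,0,0,0,0,0 for degrees 0…9.
Finally multiplying by (2 + 3y + 2y³), the product of all factors after the first has coefficients 2,5,5,7,7,5,2,2,0,0 for degrees 0…9.
[y⁹] = 1·0 + 2·2 + 1·5 = 9.

9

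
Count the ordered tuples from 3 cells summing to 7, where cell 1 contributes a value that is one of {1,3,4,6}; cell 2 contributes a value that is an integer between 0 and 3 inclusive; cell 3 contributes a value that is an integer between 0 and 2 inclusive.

7

The generating function for the choices is (t + t^3 + t^4 + t^6)·(1 + t + t^2 + t^3)·(1 + t + t^2); the count is [t^7].
(t + t^3 + t^4 + t^6) has coefficients 0,1,0,1,1,0,1 for degrees 0…6.
(1 + t + t^2 + t^3) has coefficients 1,1,1,1,0,0,0,0 for degrees 0…7.
Finally multiplying by (1 + t + t^2), the product of all factors after the first has coefficients 1,2,3,3,2,1,0,0 for degrees 0…7.
[t^7] = 1·0 + 1·2 + 1·3 + 1·2 = 7.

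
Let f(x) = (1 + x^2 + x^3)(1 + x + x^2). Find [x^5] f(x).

(1 + x^2 + x^3) has coefficients 1,0,1,1 for degrees 0…3.
(1 + x + x^2) has coefficients 1,1,1,0,0,0 for degrees 0…5.
[x^5] = 1·0 + 1·0 + 1·1 = 1.

1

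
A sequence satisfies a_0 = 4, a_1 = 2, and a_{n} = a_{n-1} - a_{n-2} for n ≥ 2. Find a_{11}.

2

The ordinary generating function has denominator 1 - q + q^2.
Iterating the recurrence: a_0,…,a_{11} = 4, 2, -2, -4, -2, 2, 4, 2, -2, -4, -2, 2.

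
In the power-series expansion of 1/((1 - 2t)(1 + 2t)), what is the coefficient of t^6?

The denominator gives the recurrence a_n = 4a_(n−2) for n ≥ 2; the numerator fixes a_0 = 1, a_1 = 0.
Iterating: 1, 0, 4, 0, 16, 0, 64, so a_6 = 64.

64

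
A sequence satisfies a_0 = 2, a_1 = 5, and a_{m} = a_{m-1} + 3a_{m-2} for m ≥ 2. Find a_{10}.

The ordinary generating function has denominator 1 - z - 3z^2.
Iterating the recurrence: a_0,…,a_{10} = 2, 5, 11, 26, 59, 137, 314, 725, 1667, 3842, 8843.

8843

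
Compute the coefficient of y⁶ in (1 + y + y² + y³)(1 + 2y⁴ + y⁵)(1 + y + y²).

(1 + y + y² + y³) has coefficients 1,1,1,1 for degrees 0…3.
(1 + 2y⁴ + y⁵) has coefficients 1,0,0,0,2,1,0 for degrees 0…6.
Finally multiplying by (1 + y + y²), the product of all factors after the first has coefficients 1,1,1,0,2,3,3 for degrees 0…6.
[y⁶] = 1·3 + 1·3 + 1·2 + 1·0 = 8.

8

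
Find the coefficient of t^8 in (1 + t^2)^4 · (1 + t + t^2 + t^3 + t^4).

(1 + t^2)^4 has coefficients 1,0,4,0,6,0,4,0,1 for degrees 0…8.
(1 + t + t^2 + t^3 + t^4) has coefficients 1,1,1,1,1,0,0,0,0 for degrees 0…8.
[t^8] = 1·0 + 4·0 + 6·1 + 4·1 + 1·1 = 11.

11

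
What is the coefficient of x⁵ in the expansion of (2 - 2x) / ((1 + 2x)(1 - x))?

Partial fractions give a closed form: a_n = (2)·(-2)^n.
At n = 5: a_5 = -64.

-64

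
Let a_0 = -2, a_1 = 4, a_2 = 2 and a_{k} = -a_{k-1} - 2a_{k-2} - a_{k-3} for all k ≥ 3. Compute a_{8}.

20

The ordinary generating function has denominator 1 + q + 2q^2 + q^3.
Iterating the recurrence: a_0,…,a_{8} = -2, 4, 2, -8, 0, 14, -6, -22, 20.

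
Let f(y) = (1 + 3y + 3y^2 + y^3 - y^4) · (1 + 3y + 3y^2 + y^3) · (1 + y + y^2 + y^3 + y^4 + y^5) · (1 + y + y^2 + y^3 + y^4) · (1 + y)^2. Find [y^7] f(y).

918

(1 + 3y + 3y^2 + y^3 - y^4) has coefficients 1,3,3,1,-1 for degrees 0…4.
(1 + 3y + 3y^2 + y^3) has coefficients 1,3,3,1,0,0,0,0 for degrees 0…7.
Multiplying by (1 + y + y^2 + y^3 + y^4 + y^5) gives running coefficients 1,4,7,8,8,8,7,4 for degrees 0…7.
Multiplying by (1 + y + y^2 + y^3 + y^4) gives running coefficients 1,5,12,20,28,35,38,35 for degrees 0…7.
Finally multiplying by (1 + y)^2, the product of all factors after the first has coefficients 1,7,23,49,80,111,136,146 for degrees 0…7.
[y^7] = 1·146 + 3·136 + 3·111 + 1·80 − 1·49 = 918.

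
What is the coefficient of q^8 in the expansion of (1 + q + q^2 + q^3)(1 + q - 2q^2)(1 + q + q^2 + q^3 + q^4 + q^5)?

(1 + q + q^2 + q^3) has coefficients 1,1,1,1 for degrees 0…3.
(1 + q - 2q^2) has coefficients 1,1,-2,0,0,0,0,0,0 for degrees 0…8.
Finally multiplying by (1 + q + q^2 + q^3 + q^4 + q^5), the product of all factors after the first has coefficients 1,2,0,0,0,0,-1,-2,0 for degrees 0…8.
[q^8] = 1·0 + 1·(-2) + 1·(-1) + 1·0 = -3.

-3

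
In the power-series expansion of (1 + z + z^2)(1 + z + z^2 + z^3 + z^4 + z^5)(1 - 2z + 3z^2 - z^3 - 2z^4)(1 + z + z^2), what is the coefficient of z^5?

(1 + z + z^2) has coefficients 1,1,1 for degrees 0…2.
(1 + z + z^2 + z^3 + z^4 + z^5) has coefficients 1,1,1,1,1,1 for degrees 0…5.
Multiplying by (1 - 2z + 3z^2 - z^3 - 2z^4) gives running coefficients 1,-1,2,1,-1,-1 for degrees 0…5.
Finally multiplying by (1 + z + z^2), the product of all factors after the first has coefficients 1,0,2,2,2,-1 for degrees 0…5.
[z^5] = 1·(-1) + 1·2 + 1·2 = 3.

3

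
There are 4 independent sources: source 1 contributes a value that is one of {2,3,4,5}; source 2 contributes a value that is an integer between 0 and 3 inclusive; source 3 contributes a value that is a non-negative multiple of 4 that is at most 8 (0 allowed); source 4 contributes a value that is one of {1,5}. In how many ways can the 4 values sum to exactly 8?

6

The generating function for the choices is (z² + z³ + z⁴ + z⁵)·(1 + z + z² + z³)·(1 + z⁴ + z⁸)·(z + z⁵); the count is [z⁸].
(z² + z³ + z⁴ + z⁵) has coefficients 0,0,1,1,1,1 for degrees 0…5.
(1 + z + z² + z³) has coefficients 1,1,1,1,0,0,0,0,0 for degrees 0…8.
Multiplying by (1 + z⁴ + z⁸) gives running coefficients 1,1,1,1,1,1,1,1,1 for degrees 0…8.
Finally multiplying by (z + z⁵), the product of all factors after the first has coefficients 0,1,1,1,1,2,2,2,2 for degrees 0…8.
[z⁸] = 1·2 + 1·2 + 1·1 + 1·1 = 6.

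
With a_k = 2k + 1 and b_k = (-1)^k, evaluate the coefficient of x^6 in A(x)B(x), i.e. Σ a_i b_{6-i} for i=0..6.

Write out a_i and b_{6-i} for i = 0,…,6 and sum the products.
Σ = 1·1 + 3·(-1) + 5·1 + 7·(-1) + 9·1 + 11·(-1) + 13·1 = 7.

7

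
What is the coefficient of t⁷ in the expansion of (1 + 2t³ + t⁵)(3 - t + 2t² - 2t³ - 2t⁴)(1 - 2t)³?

144

(1 + 2t³ + t⁵) has coefficients 1,0,0,2,0,1 for degrees 0…5.
(3 - t + 2t² - 2t³ - 2t⁴) has coefficients 3,-1,2,-2,-2,0,0,0 for degrees 0…7.
Finally multiplying by (1 - 2t)³, the product of all factors after the first has coefficients 3,-19,44,-50,42,-28,-8,16 for degrees 0…7.
[t⁷] = 1·16 + 2·42 + 1·44 = 144.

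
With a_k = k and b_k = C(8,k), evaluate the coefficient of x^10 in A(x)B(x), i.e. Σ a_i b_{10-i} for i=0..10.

1536

Write out a_i and b_{10-i} for i = 0,…,10 and sum the products.
Σ = 0·0 + 1·0 + 2·1 + 3·8 + 4·28 + 5·56 + 6·70 + 7·56 + 8·28 + 9·8 + 10·1 = 1536.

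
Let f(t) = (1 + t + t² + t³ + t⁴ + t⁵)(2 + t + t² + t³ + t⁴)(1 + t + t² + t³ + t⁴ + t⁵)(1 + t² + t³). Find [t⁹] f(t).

78

(1 + t + t² + t³ + t⁴ + t⁵) has coefficients 1,1,1,1,1,1 for degrees 0…5.
(2 + t + t² + t³ + t⁴) has coefficients 2,1,1,1,1,0,0,0,0,0 for degrees 0…9.
Multiplying by (1 + t + t² + t³ + t⁴ + t⁵) gives running coefficients 2,3,4,5,6,6,4,3,2,1 for degrees 0…9.
Finally multiplying by (1 + t² + t³), the product of all factors after the first has coefficients 2,3,6,10,13,15,15,15,12,8 for degrees 0…9.
[t⁹] = 1·8 + 1·12 + 1·15 + 1·15 + 1·15 + 1·13 = 78.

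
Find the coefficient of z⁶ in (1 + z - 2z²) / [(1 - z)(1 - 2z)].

The denominator gives the recurrence a_n = 3a_(n−1) − 2a_(n−2) for n ≥ 3; the numerator fixes a_0 = 1, a_1 = 4, a_2 = 8.
Iterating: 1, 4, 8, 16, 32, 64, 128, so a_6 = 128.

128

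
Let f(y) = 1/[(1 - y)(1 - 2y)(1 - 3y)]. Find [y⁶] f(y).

3025

Partial fractions give a closed form: a_n = (1/2)·1^n + (-4)·2^n + (9/2)·3^n.
At n = 6: a_6 = 3025.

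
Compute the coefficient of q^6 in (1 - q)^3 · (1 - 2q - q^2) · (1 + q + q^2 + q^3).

(1 - q)^3 has coefficients 1,-3,3,-1 for degrees 0…3.
(1 - 2q - q^2) has coefficients 1,-2,-1,0,0,0,0 for degrees 0…6.
Finally multiplying by (1 + q + q^2 + q^3), the product of all factors after the first has coefficients 1,-1,-2,-2,-3,-1,0 for degrees 0…6.
[q^6] = 1·0 − 3·(-1) + 3·(-3) − 1·(-2) = -4.

-4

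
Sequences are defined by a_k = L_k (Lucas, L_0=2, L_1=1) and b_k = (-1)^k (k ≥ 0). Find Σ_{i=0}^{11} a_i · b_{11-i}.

120

The convolution is the t^11 coefficient of A(t)B(t).
Σ = 2·(-1) + 1·1 + 3·(-1) + 4·1 + 7·(-1) + 11·1 + 18·(-1) + 29·1 + 47·(-1) + 76·1 + 123·(-1) + 199·1 = 120.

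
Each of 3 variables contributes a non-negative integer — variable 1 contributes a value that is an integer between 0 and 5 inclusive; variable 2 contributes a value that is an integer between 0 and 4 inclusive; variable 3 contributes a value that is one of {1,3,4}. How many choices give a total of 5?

The generating function for the choices is (1 + q + q^2 + q^3 + q^4 + q^5)·(1 + q + q^2 + q^3 + q^4)·(q + q^3 + q^4); the count is [q^5].
(1 + q + q^2 + q^3 + q^4 + q^5) has coefficients 1,1,1,1,1,1 for degrees 0…5.
(1 + q + q^2 + q^3 + q^4) has coefficients 1,1,1,1,1,0 for degrees 0…5.
Finally multiplying by (q + q^3 + q^4), the product of all factors after the first has coefficients 0,1,1,2,3,3 for degrees 0…5.
[q^5] = 1·3 + 1·3 + 1·2 + 1·1 + 1·1 + 1·0 = 10.

10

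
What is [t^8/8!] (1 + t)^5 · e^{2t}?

336896

The EGF product rule gives c_8 = Σ_{k_1+k_2=8} C(8; k_1,k_2) · ∏ g_i(k_i), where (1+t)^5 gives the falling factorial (5)_k; e^{2t} gives (2)^k.
g_1(k) for k = 0…8: 1, 5, 20, 60, 120, 120, 0, 0, 0.
g_2(k) for k = 0…8: 1, 2, 4, 8, 16, 32, 64, 128, 256.
c_8 = Σ_k C(8,k)·g_1(k)·g_2(8−k) = 1·1·256 + 8·5·128 + 28·20·64 + 56·60·32 + 70·120·16 + 56·120·8 = 256 + 5120 + 35840 + 107520 + 134400 + 53760 = 336896.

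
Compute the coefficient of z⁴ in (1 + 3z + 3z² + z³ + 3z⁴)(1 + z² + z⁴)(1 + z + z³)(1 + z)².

(1 + 3z + 3z² + z³ + 3z⁴) has coefficients 1,3,3,1,3 for degrees 0…4.
(1 + z² + z⁴) has coefficients 1,0,1,0,1 for degrees 0…4.
Multiplying by (1 + z + z³) gives running coefficients 1,1,1,2,1 for degrees 0…4.
Finally multiplying by (1 + z)², the product of all factors after the first has coefficients 1,3,4,5,6 for degrees 0…4.
[z⁴] = 1·6 + 3·5 + 3·4 + 1·3 + 3·1 = 39.

39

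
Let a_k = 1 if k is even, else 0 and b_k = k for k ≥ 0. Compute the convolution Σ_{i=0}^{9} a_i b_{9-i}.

25

This is [x^9] in the product of the two ordinary generating functions.
Σ = 1·9 + 0·8 + 1·7 + 0·6 + 1·5 + 0·4 + 1·3 + 0·2 + 1·1 + 0·0 = 25.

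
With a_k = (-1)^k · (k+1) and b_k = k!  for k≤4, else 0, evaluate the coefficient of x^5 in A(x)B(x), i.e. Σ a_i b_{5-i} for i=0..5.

-39

The convolution is the x^5 coefficient of A(x)B(x).
Σ = 1·0 − 2·24 + 3·6 − 4·2 + 5·1 − 6·1 = -39.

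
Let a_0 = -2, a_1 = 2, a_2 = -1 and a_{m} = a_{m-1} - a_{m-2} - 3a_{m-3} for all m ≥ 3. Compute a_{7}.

The ordinary generating function has denominator 1 - x + x^2 + 3x^3.
Iterating the recurrence: a_0,…,a_{7} = -2, 2, -1, 3, -2, -2, -9, -1.

-1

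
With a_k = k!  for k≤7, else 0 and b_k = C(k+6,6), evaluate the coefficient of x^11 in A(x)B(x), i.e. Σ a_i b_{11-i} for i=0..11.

1591516

This is [x^11] in the product of the two ordinary generating functions.
Σ = 1·12376 + 1·8008 + 2·5005 + 6·3003 + 24·1716 + 120·924 + 720·462 + 5040·210 + 0·84 + 0·28 + 0·7 + 0·1 = 1591516.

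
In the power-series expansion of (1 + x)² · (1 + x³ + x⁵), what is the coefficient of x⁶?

(1 + x)² has coefficients 1,2,1 for degrees 0…2.
(1 + x³ + x⁵) has coefficients 1,0,0,1,0,1,0 for degrees 0…6.
[x⁶] = 1·0 + 2·1 + 1·0 = 2.

2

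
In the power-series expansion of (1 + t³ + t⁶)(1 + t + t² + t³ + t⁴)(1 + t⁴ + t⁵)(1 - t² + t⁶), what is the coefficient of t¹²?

(1 + t³ + t⁶) has coefficients 1,0,0,1,0,0,1 for degrees 0…6.
(1 + t + t² + t³ + t⁴) has coefficients 1,1,1,1,1,0,0,0,0,0,0,0,0 for degrees 0…12.
Multiplying by (1 + t⁴ + t⁵) gives running coefficients 1,1,1,1,2,2,2,2,2,1,0,0,0 for degrees 0…12.
Finally multiplying by (1 - t² + t⁶), the product of all factors after the first has coefficients 1,1,0,0,1,1,1,1,1,0,0,1,2 for degrees 0…12.
[t¹²] = 1·2 + 1·0 + 1·1 = 3.

3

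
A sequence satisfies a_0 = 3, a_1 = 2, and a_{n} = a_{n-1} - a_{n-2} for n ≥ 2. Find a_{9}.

The ordinary generating function has denominator 1 - z + z^2.
Iterating the recurrence: a_0,…,a_{9} = 3, 2, -1, -3, -2, 1, 3, 2, -1, -3.

-3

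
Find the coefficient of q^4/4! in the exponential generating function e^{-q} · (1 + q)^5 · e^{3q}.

The EGF product rule gives c_4 = Σ_{k_1+k_2+k_3=4} C(4; k_1,k_2,k_3) · ∏ g_i(k_i), where e^{-q} gives (-1)^k; (1+q)^5 gives the falling factorial (5)_k; e^{3q} gives (3)^k.
g_1(k) for k = 0…4: 1, -1, 1, -1, 1.
g_2(k) for k = 0…4: 1, 5, 20, 60, 120.
g_3(k) for k = 0…4: 1, 3, 9, 27, 81.
First combine the last two factors: h(k) = Σ_j C(k,j)·g_2(j)·g_3(k−j) for k = 0…4: 1, 8, 59, 402, 2541.
c_4 = Σ_k C(4,k)·g_1(k)·h(4−k) = 1·1·2541 + 4·(-1)·402 + 6·1·59 + 4·(-1)·8 + 1·1·1 = 2541 − 1608 + 354 − 32 + 1 = 1256.

1256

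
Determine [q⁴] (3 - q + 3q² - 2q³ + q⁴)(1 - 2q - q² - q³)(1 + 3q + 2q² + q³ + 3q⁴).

(3 - q + 3q² - 2q³ + q⁴) has coefficients 3,-1,3,-2,1 for degrees 0…4.
(1 - 2q - q² - q³) has coefficients 1,-2,-1,-1,0 for degrees 0…4.
Finally multiplying by (1 + 3q + 2q² + q³ + 3q⁴), the product of all factors after the first has coefficients 1,1,-5,-7,-4 for degrees 0…4.
[q⁴] = 3·(-4) − 1·(-7) + 3·(-5) − 2·1 + 1·1 = -21.

-21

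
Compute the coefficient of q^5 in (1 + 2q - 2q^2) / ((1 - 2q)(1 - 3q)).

957

The denominator gives the recurrence a_n = 5a_(n−1) − 6a_(n−2) for n ≥ 3; the numerator fixes a_0 = 1, a_1 = 7, a_2 = 27.
Iterating: 1, 7, 27, 93, 303, 957, so a_5 = 957.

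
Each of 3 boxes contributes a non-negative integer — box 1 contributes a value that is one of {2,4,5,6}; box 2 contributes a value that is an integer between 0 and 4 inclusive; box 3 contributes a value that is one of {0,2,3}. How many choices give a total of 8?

10

The generating function for the choices is (y² + y⁴ + y⁵ + y⁶)·(1 + y + y² + y³ + y⁴)·(1 + y² + y³); the count is [y⁸].
(y² + y⁴ + y⁵ + y⁶) has coefficients 0,0,1,0,1,1,1 for degrees 0…6.
(1 + y + y² + y³ + y⁴) has coefficients 1,1,1,1,1,0,0,0,0 for degrees 0…8.
Finally multiplying by (1 + y² + y³), the product of all factors after the first has coefficients 1,1,2,3,3,2,2,1,0 for degrees 0…8.
[y⁸] = 1·2 + 1·3 + 1·3 + 1·2 = 10.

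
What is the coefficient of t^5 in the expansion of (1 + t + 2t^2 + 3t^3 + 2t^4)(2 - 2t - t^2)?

-7

(1 + t + 2t^2 + 3t^3 + 2t^4) has coefficients 1,1,2,3,2 for degrees 0…4.
(2 - 2t - t^2) has coefficients 2,-2,-1,0,0,0 for degrees 0…5.
[t^5] = 1·0 + 1·0 + 2·0 + 3·(-1) + 2·(-2) = -7.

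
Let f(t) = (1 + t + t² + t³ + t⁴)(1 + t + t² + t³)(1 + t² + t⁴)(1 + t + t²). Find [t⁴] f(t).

(1 + t + t² + t³ + t⁴) has coefficients 1,1,1,1,1 for degrees 0…4.
(1 + t + t² + t³) has coefficients 1,1,1,1,0 for degrees 0…4.
Multiplying by (1 + t² + t⁴) gives running coefficients 1,1,2,2,2 for degrees 0…4.
Finally multiplying by (1 + t + t²), the product of all factors after the first has coefficients 1,2,4,5,6 for degrees 0…4.
[t⁴] = 1·6 + 1·5 + 1·4 + 1·2 + 1·1 = 18.

18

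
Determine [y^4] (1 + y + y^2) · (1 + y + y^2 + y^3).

(1 + y + y^2) has coefficients 1,1,1 for degrees 0…2.
(1 + y + y^2 + y^3) has coefficients 1,1,1,1,0 for degrees 0…4.
[y^4] = 1·0 + 1·1 + 1·1 = 2.

2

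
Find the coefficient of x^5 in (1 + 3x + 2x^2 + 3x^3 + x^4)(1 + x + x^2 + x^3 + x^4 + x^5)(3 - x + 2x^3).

(1 + 3x + 2x^2 + 3x^3 + x^4) has coefficients 1,3,2,3,1 for degrees 0…4.
(1 + x + x^2 + x^3 + x^4 + x^5) has coefficients 1,1,1,1,1,1 for degrees 0…5.
Finally multiplying by (3 - x + 2x^3), the product of all factors after the first has coefficients 3,2,2,4,4,4 for degrees 0…5.
[x^5] = 1·4 + 3·4 + 2·4 + 3·2 + 1·2 = 32.

32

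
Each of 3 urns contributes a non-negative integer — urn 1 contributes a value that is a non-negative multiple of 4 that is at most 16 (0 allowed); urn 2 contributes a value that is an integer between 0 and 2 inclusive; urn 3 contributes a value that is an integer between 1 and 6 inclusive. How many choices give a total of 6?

5

The generating function for the choices is (1 + z^4 + z^8 + z^12 + z^16)·(1 + z + z^2)·(z + z^2 + z^3 + z^4 + z^5 + z^6); the count is [z^6].
(1 + z^4 + z^8 + z^12 + z^16) has coefficients 1,0,0,0,1,0,0 for degrees 0…6.
(1 + z + z^2) has coefficients 1,1,1,0,0,0,0 for degrees 0…6.
Finally multiplying by (z + z^2 + z^3 + z^4 + z^5 + z^6), the product of all factors after the first has coefficients 0,1,2,3,3,3,3 for degrees 0…6.
[z^6] = 1·3 + 1·2 = 5.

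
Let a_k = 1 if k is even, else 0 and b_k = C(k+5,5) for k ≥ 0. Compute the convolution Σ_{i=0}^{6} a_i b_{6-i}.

610

This is [x^6] in the product of the two ordinary generating functions.
Σ = 1·462 + 0·252 + 1·126 + 0·56 + 1·21 + 0·6 + 1·1 = 610.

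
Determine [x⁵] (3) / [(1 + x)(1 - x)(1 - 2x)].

The denominator gives the recurrence a_n = 2a_(n−1) + a_(n−2) − 2a_(n−3) for n ≥ 3; the numerator fixes a_0 = 3, a_1 = 6, a_2 = 15.
Iterating: 3, 6, 15, 30, 63, 126, so a_5 = 126.

126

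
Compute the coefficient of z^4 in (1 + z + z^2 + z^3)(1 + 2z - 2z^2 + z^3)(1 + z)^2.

(1 + z + z^2 + z^3) has coefficients 1,1,1,1 for degrees 0…3.
(1 + 2z - 2z^2 + z^3) has coefficients 1,2,-2,1,0 for degrees 0…4.
Finally multiplying by (1 + z)^2, the product of all factors after the first has coefficients 1,4,3,-1,0 for degrees 0…4.
[z^4] = 1·0 + 1·(-1) + 1·3 + 1·4 = 6.

6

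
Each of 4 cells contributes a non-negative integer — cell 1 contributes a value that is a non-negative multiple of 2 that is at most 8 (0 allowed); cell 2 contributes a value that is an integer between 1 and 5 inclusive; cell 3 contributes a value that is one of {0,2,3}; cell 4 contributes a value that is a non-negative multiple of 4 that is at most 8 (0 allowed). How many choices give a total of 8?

11

The generating function for the choices is (1 + q² + q⁴ + q⁶ + q⁸)·(q + q² + q³ + q⁴ + q⁵)·(1 + q² + q³)·(1 + q⁴ + q⁸); the count is [q⁸].
(1 + q² + q⁴ + q⁶ + q⁸) has coefficients 1,0,1,0,1,0,1,0,1 for degrees 0…8.
(q + q² + q³ + q⁴ + q⁵) has coefficients 0,1,1,1,1,1,0,0,0 for degrees 0…8.
Multiplying by (1 + q² + q³) gives running coefficients 0,1,1,2,3,3,2,2,1 for degrees 0…8.
Finally multiplying by (1 + q⁴ + q⁸), the product of all factors after the first has coefficients 0,1,1,2,3,4,3,4,4 for degrees 0…8.
[q⁸] = 1·4 + 1·3 + 1·3 + 1·1 + 1·0 = 11.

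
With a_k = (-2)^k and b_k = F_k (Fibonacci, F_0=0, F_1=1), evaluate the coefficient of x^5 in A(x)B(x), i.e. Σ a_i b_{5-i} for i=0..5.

Write out a_i and b_{5-i} for i = 0,…,5 and sum the products.
Σ = 1·5 − 2·3 + 4·2 − 8·1 + 16·1 − 32·0 = 15.

15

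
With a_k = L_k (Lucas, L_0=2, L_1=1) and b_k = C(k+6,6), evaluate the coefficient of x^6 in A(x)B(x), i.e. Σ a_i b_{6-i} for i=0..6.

The convolution is the x^6 coefficient of A(x)B(x).
Σ = 2·924 + 1·462 + 3·210 + 4·84 + 7·28 + 11·7 + 18·1 = 3567.

3567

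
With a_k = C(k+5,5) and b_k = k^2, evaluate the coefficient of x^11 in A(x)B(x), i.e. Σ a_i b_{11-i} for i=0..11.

68068

This is [x^11] in the product of the two ordinary generating functions.
Σ = 1·121 + 6·100 + 21·81 + 56·64 + 126·49 + 252·36 + 462·25 + 792·16 + 1287·9 + 2002·4 + 3003·1 + 4368·0 = 68068.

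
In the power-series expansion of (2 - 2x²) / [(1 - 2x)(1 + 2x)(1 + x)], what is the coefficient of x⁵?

The denominator gives the recurrence a_n = −a_(n−1) + 4a_(n−2) + 4a_(n−3) for n ≥ 3; the numerator fixes a_0 = 2, a_1 = -2, a_2 = 8.
Iterating: 2, -2, 8, -8, 32, -32, so a_5 = -32.

-32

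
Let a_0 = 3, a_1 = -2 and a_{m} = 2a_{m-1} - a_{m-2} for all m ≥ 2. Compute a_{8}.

-37

The ordinary generating function has denominator 1 - 2t + t^2.
Iterating the recurrence: a_0,…,a_{8} = 3, -2, -7, -12, -17, -22, -27, -32, -37.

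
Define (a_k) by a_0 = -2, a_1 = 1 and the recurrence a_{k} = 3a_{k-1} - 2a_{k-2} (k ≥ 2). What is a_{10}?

3067

The ordinary generating function has denominator 1 - 3q + 2q^2.
Iterating the recurrence: a_0,…,a_{10} = -2, 1, 7, 19, 43, 91, 187, 379, 763, 1531, 3067.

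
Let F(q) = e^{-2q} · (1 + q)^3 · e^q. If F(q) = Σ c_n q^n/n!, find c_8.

The EGF product rule gives c_8 = Σ_{k_1+k_2+k_3=8} C(8; k_1,k_2,k_3) · ∏ g_i(k_i), where e^{-2q} gives (-2)^k; (1+q)^3 gives the falling factorial (3)_k; e^q gives (1)^k.
g_1(k) for k = 0…8: 1, -2, 4, -8, 16, -32, 64, -128, 256.
g_2(k) for k = 0…8: 1, 3, 6, 6, 0, 0, 0, 0, 0.
g_3(k) for k = 0…8: 1, 1, 1, 1, 1, 1, 1, 1, 1.
First combine the last two factors: h(k) = Σ_j C(k,j)·g_2(j)·g_3(k−j) for k = 0…8: 1, 4, 13, 34, 73, 136, 229, 358, 529.
c_8 = Σ_k C(8,k)·g_1(k)·h(8−k) = 1·1·529 + 8·(-2)·358 + 28·4·229 + 56·(-8)·136 + 70·16·73 + 56·(-32)·34 + 28·64·13 + 8·(-128)·4 + 1·256·1 = 529 − 5728 + 25648 − 60928 + 81760 − 60928 + 23296 − 4096 + 256 = -191.

-191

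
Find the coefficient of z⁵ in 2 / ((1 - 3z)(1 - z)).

Partial fractions give a closed form: a_n = (3)·3^n + (-1)·1^n.
At n = 5: a_5 = 728.

728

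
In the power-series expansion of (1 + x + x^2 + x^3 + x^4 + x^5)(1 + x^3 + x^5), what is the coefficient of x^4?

2

(1 + x + x^2 + x^3 + x^4 + x^5) has coefficients 1,1,1,1,1 for degrees 0…4.
(1 + x^3 + x^5) has coefficients 1,0,0,1,0 for degrees 0…4.
[x^4] = 1·0 + 1·1 + 1·0 + 1·0 + 1·1 = 2.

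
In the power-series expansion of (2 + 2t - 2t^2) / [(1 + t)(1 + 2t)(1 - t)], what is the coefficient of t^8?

172

Partial fractions give a closed form: a_n = (1)·(-1)^n + (2/3)·(-2)^n + (1/3)·1^n.
At n = 8: a_8 = 172.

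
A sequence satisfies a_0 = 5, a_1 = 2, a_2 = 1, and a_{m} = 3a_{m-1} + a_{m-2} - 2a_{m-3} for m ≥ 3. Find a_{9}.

The ordinary generating function has denominator 1 - 3z - z^2 + 2z^3.
Iterating the recurrence: a_0,…,a_{9} = 5, 2, 1, -5, -18, -61, -191, -598, -1863, -5805.

-5805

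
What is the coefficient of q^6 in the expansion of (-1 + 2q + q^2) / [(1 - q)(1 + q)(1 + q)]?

The denominator gives the recurrence a_n = −a_(n−1) + a_(n−2) + a_(n−3) for n ≥ 3; the numerator fixes a_0 = -1, a_1 = 3, a_2 = -3.
Iterating: -1, 3, -3, 5, -5, 7, -7, so a_6 = -7.

-7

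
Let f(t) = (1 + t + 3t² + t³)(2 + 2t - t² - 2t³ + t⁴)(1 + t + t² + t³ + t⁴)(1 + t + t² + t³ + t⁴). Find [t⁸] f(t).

(1 + t + 3t² + t³) has coefficients 1,1,3,1 for degrees 0…3.
(2 + 2t - t² - 2t³ + t⁴) has coefficients 2,2,-1,-2,1,0,0,0,0 for degrees 0…8.
Multiplying by (1 + t + t² + t³ + t⁴) gives running coefficients 2,4,3,1,2,0,-2,-1,1 for degrees 0…8.
Finally multiplying by (1 + t + t² + t³ + t⁴), the product of all factors after the first has coefficients 2,6,9,10,12,10,4,0,0 for degrees 0…8.
[t⁸] = 1·0 + 1·0 + 3·4 + 1·10 = 22.

22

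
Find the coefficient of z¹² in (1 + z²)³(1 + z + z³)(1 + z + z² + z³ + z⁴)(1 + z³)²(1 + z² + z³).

151

(1 + z²)³ has coefficients 1,0,3,0,3,0,1 for degrees 0…6.
(1 + z + z³) has coefficients 1,1,0,1,0,0,0,0,0,0,0,0,0 for degrees 0…12.
Multiplying by (1 + z + z² + z³ + z⁴) gives running coefficients 1,2,2,3,3,2,1,1,0,0,0,0,0 for degrees 0…12.
Multiplying by (1 + z³)² gives running coefficients 1,2,2,5,7,6,8,9,6,5,5,2,1 for degrees 0…12.
Finally multiplying by (1 + z² + z³), the product of all factors after the first has coefficients 1,2,3,8,11,13,20,22,20,22,20,13,11 for degrees 0…12.
[z¹²] = 1·11 + 3·20 + 3·20 + 1·20 = 151.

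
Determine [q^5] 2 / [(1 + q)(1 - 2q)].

42

Partial fractions give a closed form: a_n = (2/3)·(-1)^n + (4/3)·2^n.
At n = 5: a_5 = 42.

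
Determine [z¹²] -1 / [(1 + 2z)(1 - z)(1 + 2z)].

-36409

The denominator gives the recurrence a_n = −3a_(n−1) + 4a_(n−3) for n ≥ 3; the numerator fixes a_0 = -1, a_1 = 3, a_2 = -9.
Iterating: -1, 3, -9, 23, -57, 135, -313, 711, -1593, 3527, -7737, 16839, -36409, so a_12 = -36409.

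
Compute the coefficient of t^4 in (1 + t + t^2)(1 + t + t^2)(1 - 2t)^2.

(1 + t + t^2) has coefficients 1,1,1 for degrees 0…2.
(1 + t + t^2) has coefficients 1,1,1,0,0 for degrees 0…4.
Finally multiplying by (1 - 2t)^2, the product of all factors after the first has coefficients 1,-3,1,0,4 for degrees 0…4.
[t^4] = 1·4 + 1·0 + 1·1 = 5.

5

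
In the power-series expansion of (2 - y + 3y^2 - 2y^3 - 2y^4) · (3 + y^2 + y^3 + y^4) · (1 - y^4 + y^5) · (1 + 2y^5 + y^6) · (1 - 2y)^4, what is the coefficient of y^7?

(2 - y + 3y^2 - 2y^3 - 2y^4) has coefficients 2,-1,3,-2,-2 for degrees 0…4.
(3 + y^2 + y^3 + y^4) has coefficients 3,0,1,1,1,0,0,0 for degrees 0…7.
Multiplying by (1 - y^4 + y^5) gives running coefficients 3,0,1,1,-2,3,-1,0 for degrees 0…7.
Multiplying by (1 + 2y^5 + y^6) gives running coefficients 3,0,1,1,-2,9,2,2 for degrees 0…7.
Finally multiplying by (1 - 2y)^4, the product of all factors after the first has coefficients 3,-24,73,-103,62,17,-134,282 for degrees 0…7.
[y^7] = 2·282 − 1·(-134) + 3·17 − 2·62 − 2·(-103) = 831.

831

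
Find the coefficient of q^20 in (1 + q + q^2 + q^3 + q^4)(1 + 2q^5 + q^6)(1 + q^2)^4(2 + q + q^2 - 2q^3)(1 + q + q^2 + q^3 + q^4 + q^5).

-48

(1 + q + q^2 + q^3 + q^4) has coefficients 1,1,1,1,1 for degrees 0…4.
(1 + 2q^5 + q^6) has coefficients 1,0,0,0,0,2,1,0,0,0,0,0,0,0,0,0,0,0,0,0,0 for degrees 0…20.
Multiplying by (1 + q^2)^4 gives running coefficients 1,0,4,0,6,2,5,8,5,12,6,8,4,2,1,0,0,0,0,0,0 for degrees 0…20.
Multiplying by (2 + q + q^2 - 2q^3) gives running coefficients 2,1,9,2,16,2,18,11,19,27,13,24,-2,4,-8,-5,-3,-2,0,0,0 for degrees 0…20.
Finally multiplying by (1 + q + q^2 + q^3 + q^4 + q^5), the product of all factors after the first has coefficients 2,3,12,14,30,32,48,58,68,93,90,112,92,85,58,26,10,-16,-14,-18,-10 for degrees 0…20.
[q^20] = 1·(-10) + 1·(-18) + 1·(-14) + 1·(-16) + 1·10 = -48.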